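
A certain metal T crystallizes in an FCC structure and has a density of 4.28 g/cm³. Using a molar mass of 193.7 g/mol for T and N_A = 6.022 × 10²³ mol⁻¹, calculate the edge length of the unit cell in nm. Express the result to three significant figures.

With Z = 4 atoms per FCC cell, a³ = Z·M/(N_A·ρ) = 4 × 193.7 / (6.022 × 10²³ × 4.280 g/cm³) = 3.006 × 10^-22 cm³.
a = (3.006 × 10^-22)^(1/3) = 6.699 × 10^-8 cm = 0.670 nm.

0.670 nm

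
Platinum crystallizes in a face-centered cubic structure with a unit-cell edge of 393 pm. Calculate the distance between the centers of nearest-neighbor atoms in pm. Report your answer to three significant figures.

In an FCC structure, atoms touch along the face diagonal, so √2·a = 4r; the nearest-neighbor distance equals 2r = 0.7071·a.
d = 0.7071 × 393 = 278 pm.

278 pm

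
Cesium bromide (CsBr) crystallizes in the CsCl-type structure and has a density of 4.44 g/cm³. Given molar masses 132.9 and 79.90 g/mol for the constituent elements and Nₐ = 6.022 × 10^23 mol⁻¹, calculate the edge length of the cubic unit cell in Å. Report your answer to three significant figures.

4.30 Å

M(CsBr) = 212.8 g/mol; Z = 1 formula unit per cell.
a³ = Z·M/(N_A·ρ) = 1 × 212.8 / (6.022 × 10²³ × 4.44) = 7.959 × 10^-23 cm³, so a = 4.301 × 10^-8 cm = 4.30 Å.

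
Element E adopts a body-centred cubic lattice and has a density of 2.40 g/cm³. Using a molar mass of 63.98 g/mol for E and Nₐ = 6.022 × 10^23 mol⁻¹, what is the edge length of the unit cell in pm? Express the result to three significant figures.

With Z = 2 atoms per BCC cell, a³ = Z·M/(N_A·ρ) = 2 × 63.98 / (6.022 × 10²³ × 2.400 g/cm³) = 8.854 × 10^-23 cm³.
a = (8.854 × 10^-23)^(1/3) = 4.457 × 10^-8 cm = 446 pm.

446 pm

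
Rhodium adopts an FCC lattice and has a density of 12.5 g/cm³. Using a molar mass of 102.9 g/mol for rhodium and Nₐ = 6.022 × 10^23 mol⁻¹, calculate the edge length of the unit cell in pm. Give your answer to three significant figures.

380 pm

With Z = 4 atoms per FCC cell, a³ = Z·M/(N_A·ρ) = 4 × 102.9 / (6.022 × 10²³ × 12.50 g/cm³) = 5.468 × 10^-23 cm³.
a = (5.468 × 10^-23)^(1/3) = 3.796 × 10^-8 cm = 380 pm.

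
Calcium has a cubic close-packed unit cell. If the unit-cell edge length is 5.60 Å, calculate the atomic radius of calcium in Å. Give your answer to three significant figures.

1.98 Å

In an FCC lattice, atoms touch along the face diagonal, so √2·a = 4r.
r = √2·a/4 = 1.4142 × 5.60 / 4 = 1.98 Å.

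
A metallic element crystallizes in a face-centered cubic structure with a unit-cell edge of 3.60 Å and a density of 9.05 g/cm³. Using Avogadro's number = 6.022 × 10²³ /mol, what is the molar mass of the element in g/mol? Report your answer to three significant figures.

63.6 g/mol

An FCC cell has Z = 4 atoms; a = 3.600 × 10^-8 cm.
M = ρ·N_A·a³/Z = 9.05 × 6.022 × 10²³ × 4.666 × 10^-23 / 4 = 63.6 g/mol.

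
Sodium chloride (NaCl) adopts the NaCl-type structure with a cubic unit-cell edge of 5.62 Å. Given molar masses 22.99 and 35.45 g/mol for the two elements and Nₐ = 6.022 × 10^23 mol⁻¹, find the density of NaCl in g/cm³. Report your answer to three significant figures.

2.19 g/cm³

The NaCl-type structure contains Z = 4 formula units per cell; M(NaCl) = 22.99 + 35.45 = 58.44 g/mol.
a³ = (5.620 × 10^-8 cm)³ = 1.775 × 10^-22 cm³.
ρ = 4 × 58.44 / (6.022 × 10²³ × 1.775 × 10^-22) = 2.187 g/cm³.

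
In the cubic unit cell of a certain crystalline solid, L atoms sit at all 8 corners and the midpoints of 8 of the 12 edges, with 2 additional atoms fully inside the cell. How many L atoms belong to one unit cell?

5

Corner atoms are shared by 8 cells (1/8 each), edge atoms by 4 (1/4 each), interior atoms are unshared.
Net atoms = 8 × 1/8 + 8 × 1/4 + 2 = 1 + 2 + 2 = 5.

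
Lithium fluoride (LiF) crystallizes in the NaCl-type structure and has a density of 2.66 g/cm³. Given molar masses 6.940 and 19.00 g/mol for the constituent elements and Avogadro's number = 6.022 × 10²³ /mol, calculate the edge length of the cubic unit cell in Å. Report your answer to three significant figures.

4.02 Å

M(LiF) = 25.94 g/mol; Z = 4 formula units per cell.
a³ = Z·M/(N_A·ρ) = 4 × 25.94 / (6.022 × 10²³ × 2.66) = 6.478 × 10^-23 cm³, so a = 4.016 × 10^-8 cm = 4.02 Å.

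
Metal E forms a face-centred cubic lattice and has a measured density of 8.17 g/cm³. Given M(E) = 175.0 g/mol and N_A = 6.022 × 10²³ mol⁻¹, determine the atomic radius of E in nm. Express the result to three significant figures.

For an FCC cell (Z = 4), a³ = Z·M/(N_A·ρ) = 4 × 175.0 / (6.022 × 10²³ × 8.170) = 1.423 × 10^-22 cm³, so a = 5.220 × 10^-8 cm = 0.5220 nm.
Atoms touch along the face diagonal, so √2·a = 4r, so r = 0.3536 × a = 0.185 nm.

0.185 nm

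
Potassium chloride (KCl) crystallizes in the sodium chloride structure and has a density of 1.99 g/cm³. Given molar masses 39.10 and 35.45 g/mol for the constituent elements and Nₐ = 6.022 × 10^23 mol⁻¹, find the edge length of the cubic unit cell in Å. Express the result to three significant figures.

6.29 Å

M(KCl) = 74.55 g/mol; Z = 4 formula units per cell.
a³ = Z·M/(N_A·ρ) = 4 × 74.55 / (6.022 × 10²³ × 1.99) = 2.488 × 10^-22 cm³, so a = 6.290 × 10^-8 cm = 6.29 Å.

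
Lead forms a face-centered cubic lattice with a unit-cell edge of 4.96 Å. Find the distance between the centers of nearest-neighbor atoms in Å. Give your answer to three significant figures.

In an FCC structure, atoms touch along the face diagonal, so √2·a = 4r; the nearest-neighbor distance equals 2r = 0.7071·a.
d = 0.7071 × 4.96 = 3.51 Å.

3.51 Å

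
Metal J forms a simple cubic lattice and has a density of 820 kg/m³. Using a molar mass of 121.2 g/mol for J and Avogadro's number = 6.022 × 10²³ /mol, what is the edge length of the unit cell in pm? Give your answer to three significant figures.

626 pm

With Z = 1 atom per simple cubic cell, a³ = Z·M/(N_A·ρ) = 1 × 121.2 / (6.022 × 10²³ × 0.8200 g/cm³) = 2.454 × 10^-22 cm³.
a = (2.454 × 10^-22)^(1/3) = 6.261 × 10^-8 cm = 626 pm.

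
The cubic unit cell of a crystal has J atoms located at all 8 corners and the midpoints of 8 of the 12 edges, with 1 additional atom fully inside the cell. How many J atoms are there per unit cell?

Corner atoms are shared by 8 cells (1/8 each), edge atoms by 4 (1/4 each), interior atoms are unshared.
Net atoms = 8 × 1/8 + 8 × 1/4 + 1 = 1 + 2 + 1 = 4.

4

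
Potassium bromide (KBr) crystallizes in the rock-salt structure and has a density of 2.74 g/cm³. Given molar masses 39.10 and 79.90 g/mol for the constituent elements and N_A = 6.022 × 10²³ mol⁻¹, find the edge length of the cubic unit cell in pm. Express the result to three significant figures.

661 pm

M(KBr) = 119.0 g/mol; Z = 4 formula units per cell.
a³ = Z·M/(N_A·ρ) = 4 × 119.0 / (6.022 × 10²³ × 2.74) = 2.885 × 10^-22 cm³, so a = 6.608 × 10^-8 cm = 661 pm.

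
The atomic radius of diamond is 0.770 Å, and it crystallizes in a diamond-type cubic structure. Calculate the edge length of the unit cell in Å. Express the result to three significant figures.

In a diamond cubic lattice, nearest neighbors lie along the body diagonal with √3·a = 8r.
a = 8r/√3 = 8 × 0.770 / 1.7321 = 3.56 Å.

3.56 Å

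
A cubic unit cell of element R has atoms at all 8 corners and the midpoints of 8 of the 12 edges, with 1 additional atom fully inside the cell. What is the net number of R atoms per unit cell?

Corner atoms are shared by 8 cells (1/8 each), edge atoms by 4 (1/4 each), interior atoms are unshared.
Net atoms = 8 × 1/8 + 8 × 1/4 + 1 = 1 + 2 + 1 = 4.

4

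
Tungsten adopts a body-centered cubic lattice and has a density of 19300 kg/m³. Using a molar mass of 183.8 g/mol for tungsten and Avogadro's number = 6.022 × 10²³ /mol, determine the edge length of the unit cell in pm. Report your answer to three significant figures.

With Z = 2 atoms per BCC cell, a³ = Z·M/(N_A·ρ) = 2 × 183.8 / (6.022 × 10²³ × 19.30 g/cm³) = 3.163 × 10^-23 cm³.
a = (3.163 × 10^-23)^(1/3) = 3.162 × 10^-8 cm = 316 pm.

316 pm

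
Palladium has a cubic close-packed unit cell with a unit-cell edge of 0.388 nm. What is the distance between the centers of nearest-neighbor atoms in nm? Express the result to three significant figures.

0.274 nm

In an FCC structure, atoms touch along the face diagonal, so √2·a = 4r; the nearest-neighbor distance equals 2r = 0.7071·a.
d = 0.7071 × 0.388 = 0.274 nm.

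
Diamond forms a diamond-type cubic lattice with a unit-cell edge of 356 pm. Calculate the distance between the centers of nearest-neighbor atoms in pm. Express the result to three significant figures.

154 pm

In a diamond cubic structure, nearest neighbors lie along the body diagonal with √3·a = 8r; the nearest-neighbor distance equals 2r = 0.4330·a.
d = 0.4330 × 356 = 154 pm.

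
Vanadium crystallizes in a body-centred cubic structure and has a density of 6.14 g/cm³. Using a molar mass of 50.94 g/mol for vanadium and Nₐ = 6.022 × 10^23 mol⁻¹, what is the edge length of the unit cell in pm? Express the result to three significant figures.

With Z = 2 atoms per BCC cell, a³ = Z·M/(N_A·ρ) = 2 × 50.94 / (6.022 × 10²³ × 6.140 g/cm³) = 2.755 × 10^-23 cm³.
a = (2.755 × 10^-23)^(1/3) = 3.020 × 10^-8 cm = 302 pm.

302 pm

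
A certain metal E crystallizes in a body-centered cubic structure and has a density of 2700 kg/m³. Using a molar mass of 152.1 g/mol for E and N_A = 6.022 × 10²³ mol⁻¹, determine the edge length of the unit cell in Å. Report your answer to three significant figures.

5.72 Å

With Z = 2 atoms per BCC cell, a³ = Z·M/(N_A·ρ) = 2 × 152.1 / (6.022 × 10²³ × 2.700 g/cm³) = 1.871 × 10^-22 cm³.
a = (1.871 × 10^-22)^(1/3) = 5.719 × 10^-8 cm = 5.72 Å.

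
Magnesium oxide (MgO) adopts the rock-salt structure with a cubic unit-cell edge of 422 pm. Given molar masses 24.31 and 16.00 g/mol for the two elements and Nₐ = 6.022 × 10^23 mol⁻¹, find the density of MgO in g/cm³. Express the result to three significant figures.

The rock-salt structure contains Z = 4 formula units per cell; M(MgO) = 24.31 + 16.00 = 40.31 g/mol.
a³ = (4.220 × 10^-8 cm)³ = 7.515 × 10^-23 cm³.
ρ = 4 × 40.31 / (6.022 × 10²³ × 7.515 × 10^-23) = 3.563 g/cm³.

3.56 g/cm³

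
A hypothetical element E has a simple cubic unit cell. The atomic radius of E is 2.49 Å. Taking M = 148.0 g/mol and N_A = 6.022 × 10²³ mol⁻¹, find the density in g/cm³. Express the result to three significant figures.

1.99 g/cm³

In a simple cubic lattice, atoms touch along the cell edge, so a = 2r, giving a = 4.980 Å = 4.980 × 10^-8 cm.
With Z = 1, ρ = Z·M/(N_A·a³) = 1 × 148.0 / (6.022 × 10²³ × 1.235 × 10^-22) = 1.990 g/cm³.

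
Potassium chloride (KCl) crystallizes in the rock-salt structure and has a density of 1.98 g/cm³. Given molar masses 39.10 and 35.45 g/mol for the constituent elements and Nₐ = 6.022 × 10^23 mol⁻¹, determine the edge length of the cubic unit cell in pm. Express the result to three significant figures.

M(KCl) = 74.55 g/mol; Z = 4 formula units per cell.
a³ = Z·M/(N_A·ρ) = 4 × 74.55 / (6.022 × 10²³ × 1.98) = 2.501 × 10^-22 cm³, so a = 6.300 × 10^-8 cm = 630 pm.

630 pm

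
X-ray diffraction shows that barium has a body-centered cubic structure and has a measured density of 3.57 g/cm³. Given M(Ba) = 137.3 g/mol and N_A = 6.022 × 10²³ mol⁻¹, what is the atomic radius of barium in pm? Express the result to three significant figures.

For a BCC cell (Z = 2), a³ = Z·M/(N_A·ρ) = 2 × 137.3 / (6.022 × 10²³ × 3.570) = 1.277 × 10^-22 cm³, so a = 5.036 × 10^-8 cm = 503.6 pm.
Atoms touch along the body diagonal, so √3·a = 4r, so r = 0.4330 × a = 218 pm.

218 pm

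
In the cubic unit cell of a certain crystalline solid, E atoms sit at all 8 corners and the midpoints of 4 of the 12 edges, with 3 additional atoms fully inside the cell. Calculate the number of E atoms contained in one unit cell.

Corner atoms are shared by 8 cells (1/8 each), edge atoms by 4 (1/4 each), interior atoms are unshared.
Net atoms = 8 × 1/8 + 4 × 1/4 + 3 = 1 + 1 + 3 = 5.

5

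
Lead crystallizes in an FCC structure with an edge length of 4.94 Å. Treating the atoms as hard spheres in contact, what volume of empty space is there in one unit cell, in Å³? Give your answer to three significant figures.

31.3 Å³

In an FCC lattice atoms touch along the face diagonal, so √2·a = 4r, so r = 0.3536a = 1.747 Å.
V_cell = a³ = 120.6 Å³; V_atoms = 4 × (4/3)πr³ = 89.27 Å³.
Empty space = 120.6 − 89.27 = 31.3 Å³.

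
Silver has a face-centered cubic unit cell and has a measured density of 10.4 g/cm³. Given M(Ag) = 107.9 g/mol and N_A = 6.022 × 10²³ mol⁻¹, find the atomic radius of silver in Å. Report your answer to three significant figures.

1.45 Å

For an FCC cell (Z = 4), a³ = Z·M/(N_A·ρ) = 4 × 107.9 / (6.022 × 10²³ × 10.40) = 6.891 × 10^-23 cm³, so a = 4.100 × 10^-8 cm = 4.100 Å.
Atoms touch along the face diagonal, so √2·a = 4r, so r = 0.3536 × a = 1.45 Å.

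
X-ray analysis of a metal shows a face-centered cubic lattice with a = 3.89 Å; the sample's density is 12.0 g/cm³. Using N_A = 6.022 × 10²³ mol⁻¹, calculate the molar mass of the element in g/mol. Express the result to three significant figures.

106 g/mol

An FCC cell has Z = 4 atoms; a = 3.890 × 10^-8 cm.
M = ρ·N_A·a³/Z = 12.0 × 6.022 × 10²³ × 5.886 × 10^-23 / 4 = 106 g/mol.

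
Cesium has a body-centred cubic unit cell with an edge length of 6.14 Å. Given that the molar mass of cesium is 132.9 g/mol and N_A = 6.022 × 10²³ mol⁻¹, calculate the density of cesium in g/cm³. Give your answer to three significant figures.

A BCC unit cell contains Z = 2 atoms.
Cell volume: a³ = (6.14 Å)³ = (6.140 × 10^-8 cm)³ = 2.315 × 10^-22 cm³.
ρ = Z·M/(N_A·a³) = 2 × 132.9 / (6.022 × 10²³ × 2.315 × 10^-22) = 1.907 g/cm³.

1.91 g/cm³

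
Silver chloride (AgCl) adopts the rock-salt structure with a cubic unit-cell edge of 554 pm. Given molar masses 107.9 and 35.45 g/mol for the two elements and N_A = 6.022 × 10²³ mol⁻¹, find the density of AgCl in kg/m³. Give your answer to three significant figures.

The rock-salt structure contains Z = 4 formula units per cell; M(AgCl) = 107.9 + 35.45 = 143.35 g/mol.
a³ = (5.540 × 10^-8 cm)³ = 1.700 × 10^-22 cm³.
ρ = 4 × 143.35 / (6.022 × 10²³ × 1.700 × 10^-22) = 5.600 g/cm³ = 5600 kg/m³.

5600 kg/m³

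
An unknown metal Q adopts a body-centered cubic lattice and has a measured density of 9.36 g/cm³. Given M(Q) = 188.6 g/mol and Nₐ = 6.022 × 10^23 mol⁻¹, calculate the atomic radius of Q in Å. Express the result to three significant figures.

1.76 Å

For a BCC cell (Z = 2), a³ = Z·M/(N_A·ρ) = 2 × 188.6 / (6.022 × 10²³ × 9.360) = 6.692 × 10^-23 cm³, so a = 4.060 × 10^-8 cm = 4.060 Å.
Atoms touch along the body diagonal, so √3·a = 4r, so r = 0.4330 × a = 1.76 Å.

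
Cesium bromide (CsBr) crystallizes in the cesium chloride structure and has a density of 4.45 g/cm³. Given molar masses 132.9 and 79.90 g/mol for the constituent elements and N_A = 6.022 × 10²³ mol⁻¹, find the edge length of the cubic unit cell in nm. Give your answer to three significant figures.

0.430 nm

M(CsBr) = 212.8 g/mol; Z = 1 formula unit per cell.
a³ = Z·M/(N_A·ρ) = 1 × 212.8 / (6.022 × 10²³ × 4.45) = 7.941 × 10^-23 cm³, so a = 4.298 × 10^-8 cm = 0.430 nm.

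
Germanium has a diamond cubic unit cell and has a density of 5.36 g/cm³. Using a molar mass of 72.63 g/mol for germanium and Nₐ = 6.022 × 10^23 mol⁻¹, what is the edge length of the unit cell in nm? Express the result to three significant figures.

With Z = 8 atoms per diamond cubic cell, a³ = Z·M/(N_A·ρ) = 8 × 72.63 / (6.022 × 10²³ × 5.360 g/cm³) = 1.800 × 10^-22 cm³.
a = (1.800 × 10^-22)^(1/3) = 5.646 × 10^-8 cm = 0.565 nm.

0.565 nm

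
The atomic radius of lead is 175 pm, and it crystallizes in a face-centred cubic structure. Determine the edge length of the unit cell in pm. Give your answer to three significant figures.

In an FCC lattice, atoms touch along the face diagonal, so √2·a = 4r.
a = 4r/√2 = 4 × 175 / 1.4142 = 495 pm.

495 pm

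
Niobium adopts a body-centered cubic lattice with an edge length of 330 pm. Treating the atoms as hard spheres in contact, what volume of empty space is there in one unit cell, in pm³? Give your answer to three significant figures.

In a BCC lattice atoms touch along the body diagonal, so √3·a = 4r, so r = 0.4330a = 142.9 pm.
V_cell = a³ = 3.594 × 10^7 pm³; V_atoms = 2 × (4/3)πr³ = 2.444 × 10^7 pm³.
Empty space = 3.594 × 10^7 − 2.444 × 10^7 = 1.15 × 10^7 pm³.

1.15 × 10^7 pm³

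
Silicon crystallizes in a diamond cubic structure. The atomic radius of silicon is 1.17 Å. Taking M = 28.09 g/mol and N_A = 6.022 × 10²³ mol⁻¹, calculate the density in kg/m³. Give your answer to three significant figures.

In a diamond cubic lattice, nearest neighbors lie along the body diagonal with √3·a = 8r, giving a = 5.404 Å = 5.404 × 10^-8 cm.
With Z = 8, ρ = Z·M/(N_A·a³) = 8 × 28.09 / (6.022 × 10²³ × 1.578 × 10^-22) = 2.365 g/cm³ = 2360 kg/m³.

2360 kg/m³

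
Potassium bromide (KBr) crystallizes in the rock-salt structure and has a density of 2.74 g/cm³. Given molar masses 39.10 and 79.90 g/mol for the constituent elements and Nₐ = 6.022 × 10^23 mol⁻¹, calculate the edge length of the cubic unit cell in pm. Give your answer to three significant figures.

661 pm

M(KBr) = 119.0 g/mol; Z = 4 formula units per cell.
a³ = Z·M/(N_A·ρ) = 4 × 119.0 / (6.022 × 10²³ × 2.74) = 2.885 × 10^-22 cm³, so a = 6.608 × 10^-8 cm = 661 pm.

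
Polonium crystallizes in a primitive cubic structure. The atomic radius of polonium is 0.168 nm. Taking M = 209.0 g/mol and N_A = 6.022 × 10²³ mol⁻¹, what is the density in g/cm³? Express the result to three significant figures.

In a simple cubic lattice, atoms touch along the cell edge, so a = 2r, giving a = 0.3360 nm = 3.360 × 10^-8 cm.
With Z = 1, ρ = Z·M/(N_A·a³) = 1 × 209.0 / (6.022 × 10²³ × 3.793 × 10^-23) = 9.149 g/cm³.

9.15 g/cm³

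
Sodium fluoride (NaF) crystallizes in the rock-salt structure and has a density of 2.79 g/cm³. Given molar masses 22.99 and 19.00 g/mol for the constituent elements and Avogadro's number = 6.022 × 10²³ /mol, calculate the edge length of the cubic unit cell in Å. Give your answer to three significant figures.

M(NaF) = 41.99 g/mol; Z = 4 formula units per cell.
a³ = Z·M/(N_A·ρ) = 4 × 41.99 / (6.022 × 10²³ × 2.79) = 9.997 × 10^-23 cm³, so a = 4.641 × 10^-8 cm = 4.64 Å.

4.64 Å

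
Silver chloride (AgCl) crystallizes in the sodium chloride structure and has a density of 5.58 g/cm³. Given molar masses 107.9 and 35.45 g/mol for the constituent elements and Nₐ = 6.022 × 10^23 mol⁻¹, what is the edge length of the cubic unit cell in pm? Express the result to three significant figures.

555 pm

M(AgCl) = 143.35 g/mol; Z = 4 formula units per cell.
a³ = Z·M/(N_A·ρ) = 4 × 143.35 / (6.022 × 10²³ × 5.58) = 1.706 × 10^-22 cm³, so a = 5.547 × 10^-8 cm = 555 pm.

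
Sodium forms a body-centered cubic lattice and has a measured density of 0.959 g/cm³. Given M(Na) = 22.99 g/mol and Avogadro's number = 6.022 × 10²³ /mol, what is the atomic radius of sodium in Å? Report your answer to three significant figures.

For a BCC cell (Z = 2), a³ = Z·M/(N_A·ρ) = 2 × 22.99 / (6.022 × 10²³ × 0.9590) = 7.962 × 10^-23 cm³, so a = 4.302 × 10^-8 cm = 4.302 Å.
Atoms touch along the body diagonal, so √3·a = 4r, so r = 0.4330 × a = 1.86 Å.

1.86 Å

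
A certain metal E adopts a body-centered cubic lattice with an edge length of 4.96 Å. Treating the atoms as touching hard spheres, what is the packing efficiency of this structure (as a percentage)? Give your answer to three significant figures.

68.0%

In a BCC lattice atoms touch along the body diagonal, so √3·a = 4r, so r = 0.4330a = 2.148 Å.
Packing fraction = Z·(4/3)πr³ / a³ = 2 × (4/3)π × (2.148)³ / (4.96)³ = 0.6802 = 68.0%.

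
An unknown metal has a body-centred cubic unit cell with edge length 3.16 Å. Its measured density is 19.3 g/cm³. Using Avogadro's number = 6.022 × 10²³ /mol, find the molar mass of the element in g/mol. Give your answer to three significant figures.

A BCC cell has Z = 2 atoms; a = 3.160 × 10^-8 cm.
M = ρ·N_A·a³/Z = 19.3 × 6.022 × 10²³ × 3.155 × 10^-23 / 2 = 183 g/mol.

183 g/mol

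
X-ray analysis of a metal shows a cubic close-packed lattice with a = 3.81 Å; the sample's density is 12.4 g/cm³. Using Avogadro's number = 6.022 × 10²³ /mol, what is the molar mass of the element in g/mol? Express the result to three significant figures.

An FCC cell has Z = 4 atoms; a = 3.810 × 10^-8 cm.
M = ρ·N_A·a³/Z = 12.4 × 6.022 × 10²³ × 5.531 × 10^-23 / 4 = 103 g/mol.

103 g/mol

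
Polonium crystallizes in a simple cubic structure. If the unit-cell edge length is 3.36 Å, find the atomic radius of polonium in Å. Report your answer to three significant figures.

In a simple cubic lattice, atoms touch along the cell edge, so a = 2r.
r = a/2 = 3.36/2 = 1.68 Å.

1.68 Å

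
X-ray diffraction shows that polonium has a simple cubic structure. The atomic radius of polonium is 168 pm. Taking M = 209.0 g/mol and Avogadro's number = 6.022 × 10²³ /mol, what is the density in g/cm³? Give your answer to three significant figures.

In a simple cubic lattice, atoms touch along the cell edge, so a = 2r, giving a = 336.0 pm = 3.360 × 10^-8 cm.
With Z = 1, ρ = Z·M/(N_A·a³) = 1 × 209.0 / (6.022 × 10²³ × 3.793 × 10^-23) = 9.149 g/cm³.

9.15 g/cm³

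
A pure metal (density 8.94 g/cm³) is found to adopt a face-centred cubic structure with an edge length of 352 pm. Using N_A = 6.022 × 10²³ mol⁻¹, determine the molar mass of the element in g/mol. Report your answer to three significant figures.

An FCC cell has Z = 4 atoms; a = 3.520 × 10^-8 cm.
M = ρ·N_A·a³/Z = 8.94 × 6.022 × 10²³ × 4.361 × 10^-23 / 4 = 58.7 g/mol.

58.7 g/mol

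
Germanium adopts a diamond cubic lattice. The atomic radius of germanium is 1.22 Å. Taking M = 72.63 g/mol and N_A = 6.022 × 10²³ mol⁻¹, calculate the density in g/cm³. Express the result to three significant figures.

In a diamond cubic lattice, nearest neighbors lie along the body diagonal with √3·a = 8r, giving a = 5.635 Å = 5.635 × 10^-8 cm.
With Z = 8, ρ = Z·M/(N_A·a³) = 8 × 72.63 / (6.022 × 10²³ × 1.789 × 10^-22) = 5.393 g/cm³.

5.39 g/cm³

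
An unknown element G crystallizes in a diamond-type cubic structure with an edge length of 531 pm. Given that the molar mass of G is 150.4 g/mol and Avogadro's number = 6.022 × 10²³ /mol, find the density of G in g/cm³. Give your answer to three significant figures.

13.3 g/cm³

A diamond cubic unit cell contains Z = 8 atoms.
Cell volume: a³ = (531 pm)³ = (5.310 × 10^-8 cm)³ = 1.497 × 10^-22 cm³.
ρ = Z·M/(N_A·a³) = 8 × 150.4 / (6.022 × 10²³ × 1.497 × 10^-22) = 13.34 g/cm³.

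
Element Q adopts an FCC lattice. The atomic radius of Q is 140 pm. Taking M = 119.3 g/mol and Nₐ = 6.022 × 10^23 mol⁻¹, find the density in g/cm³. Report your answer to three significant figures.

In an FCC lattice, atoms touch along the face diagonal, so √2·a = 4r, giving a = 396.0 pm = 3.960 × 10^-8 cm.
With Z = 4, ρ = Z·M/(N_A·a³) = 4 × 119.3 / (6.022 × 10²³ × 6.209 × 10^-23) = 12.76 g/cm³.

12.8 g/cm³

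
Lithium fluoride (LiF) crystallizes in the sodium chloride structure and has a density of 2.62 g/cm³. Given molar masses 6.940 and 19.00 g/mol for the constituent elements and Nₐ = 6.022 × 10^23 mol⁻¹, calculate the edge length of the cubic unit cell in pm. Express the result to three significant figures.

M(LiF) = 25.94 g/mol; Z = 4 formula units per cell.
a³ = Z·M/(N_A·ρ) = 4 × 25.94 / (6.022 × 10²³ × 2.62) = 6.576 × 10^-23 cm³, so a = 4.036 × 10^-8 cm = 404 pm.

404 pm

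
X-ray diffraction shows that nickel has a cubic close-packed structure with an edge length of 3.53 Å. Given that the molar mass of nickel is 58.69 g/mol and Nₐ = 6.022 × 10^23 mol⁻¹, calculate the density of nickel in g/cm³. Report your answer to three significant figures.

8.86 g/cm³

An FCC unit cell contains Z = 4 atoms.
Cell volume: a³ = (3.53 Å)³ = (3.530 × 10^-8 cm)³ = 4.399 × 10^-23 cm³.
ρ = Z·M/(N_A·a³) = 4 × 58.69 / (6.022 × 10²³ × 4.399 × 10^-23) = 8.863 g/cm³.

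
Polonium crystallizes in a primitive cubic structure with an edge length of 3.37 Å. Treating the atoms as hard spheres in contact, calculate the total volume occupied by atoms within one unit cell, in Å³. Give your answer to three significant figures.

In a simple cubic lattice atoms touch along the cell edge, so a = 2r, so r = 0.5000a = 1.685 Å.
V_atoms = Z × (4/3)πr³ = 1 × (4/3)π × (1.685)³ = 20.0 Å³.

20.0 Å³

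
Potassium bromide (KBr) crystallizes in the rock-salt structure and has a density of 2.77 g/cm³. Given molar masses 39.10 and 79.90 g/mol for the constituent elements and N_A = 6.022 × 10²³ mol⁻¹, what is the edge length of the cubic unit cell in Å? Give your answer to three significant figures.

M(KBr) = 119.0 g/mol; Z = 4 formula units per cell.
a³ = Z·M/(N_A·ρ) = 4 × 119.0 / (6.022 × 10²³ × 2.77) = 2.854 × 10^-22 cm³, so a = 6.584 × 10^-8 cm = 6.58 Å.

6.58 Å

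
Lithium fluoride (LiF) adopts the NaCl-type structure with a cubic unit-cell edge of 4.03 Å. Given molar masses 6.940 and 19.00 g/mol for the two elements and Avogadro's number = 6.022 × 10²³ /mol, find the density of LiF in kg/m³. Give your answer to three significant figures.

The NaCl-type structure contains Z = 4 formula units per cell; M(LiF) = 6.940 + 19.00 = 25.94 g/mol.
a³ = (4.030 × 10^-8 cm)³ = 6.545 × 10^-23 cm³.
ρ = 4 × 25.94 / (6.022 × 10²³ × 6.545 × 10^-23) = 2.633 g/cm³ = 2630 kg/m³.

2630 kg/m³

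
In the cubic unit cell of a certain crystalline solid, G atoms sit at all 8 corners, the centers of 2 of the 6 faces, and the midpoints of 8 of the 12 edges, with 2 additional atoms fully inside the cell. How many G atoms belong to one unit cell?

6

Corner atoms are shared by 8 cells (1/8 each), face atoms by 2 (1/2 each), edge atoms by 4 (1/4 each), interior atoms are unshared.
Net atoms = 8 × 1/8 + 2 × 1/2 + 8 × 1/4 + 2 = 1 + 1 + 2 + 2 = 6.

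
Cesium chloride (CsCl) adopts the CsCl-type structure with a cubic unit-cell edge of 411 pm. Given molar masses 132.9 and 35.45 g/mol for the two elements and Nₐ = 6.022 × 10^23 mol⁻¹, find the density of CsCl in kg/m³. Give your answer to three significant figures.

4030 kg/m³

The CsCl-type structure contains Z = 1 formula unit per cell; M(CsCl) = 132.9 + 35.45 = 168.35 g/mol.
a³ = (4.110 × 10^-8 cm)³ = 6.943 × 10^-23 cm³.
ρ = 1 × 168.35 / (6.022 × 10²³ × 6.943 × 10^-23) = 4.027 g/cm³ = 4030 kg/m³.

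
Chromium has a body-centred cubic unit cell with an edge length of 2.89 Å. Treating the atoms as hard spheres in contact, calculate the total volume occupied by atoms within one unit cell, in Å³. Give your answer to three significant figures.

In a BCC lattice atoms touch along the body diagonal, so √3·a = 4r, so r = 0.4330a = 1.251 Å.
V_atoms = Z × (4/3)πr³ = 2 × (4/3)π × (1.251)³ = 16.4 Å³.

16.4 Å³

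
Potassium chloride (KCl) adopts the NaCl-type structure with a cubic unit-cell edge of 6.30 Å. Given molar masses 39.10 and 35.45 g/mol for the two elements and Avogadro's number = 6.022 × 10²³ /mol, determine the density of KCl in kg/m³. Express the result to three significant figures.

The NaCl-type structure contains Z = 4 formula units per cell; M(KCl) = 39.10 + 35.45 = 74.55 g/mol.
a³ = (6.300 × 10^-8 cm)³ = 2.500 × 10^-22 cm³.
ρ = 4 × 74.55 / (6.022 × 10²³ × 2.500 × 10^-22) = 1.980 g/cm³ = 1980 kg/m³.

1980 kg/m³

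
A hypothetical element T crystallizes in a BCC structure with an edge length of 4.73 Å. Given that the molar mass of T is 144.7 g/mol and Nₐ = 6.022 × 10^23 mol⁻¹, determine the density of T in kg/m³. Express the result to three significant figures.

A BCC unit cell contains Z = 2 atoms.
Cell volume: a³ = (4.73 Å)³ = (4.730 × 10^-8 cm)³ = 1.058 × 10^-22 cm³.
ρ = Z·M/(N_A·a³) = 2 × 144.7 / (6.022 × 10²³ × 1.058 × 10^-22) = 4.541 g/cm³ = 4540 kg/m³.

4540 kg/m³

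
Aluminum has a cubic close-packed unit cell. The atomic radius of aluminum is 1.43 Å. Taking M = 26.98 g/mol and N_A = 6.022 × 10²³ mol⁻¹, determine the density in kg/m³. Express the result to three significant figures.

2710 kg/m³

In an FCC lattice, atoms touch along the face diagonal, so √2·a = 4r, giving a = 4.045 Å = 4.045 × 10^-8 cm.
With Z = 4, ρ = Z·M/(N_A·a³) = 4 × 26.98 / (6.022 × 10²³ × 6.617 × 10^-23) = 2.708 g/cm³ = 2710 kg/m³.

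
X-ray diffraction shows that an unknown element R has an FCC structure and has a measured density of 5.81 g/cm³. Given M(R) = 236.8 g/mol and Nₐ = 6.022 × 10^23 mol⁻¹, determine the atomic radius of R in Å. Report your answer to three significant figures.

2.29 Å

For an FCC cell (Z = 4), a³ = Z·M/(N_A·ρ) = 4 × 236.8 / (6.022 × 10²³ × 5.810) = 2.707 × 10^-22 cm³, so a = 6.469 × 10^-8 cm = 6.469 Å.
Atoms touch along the face diagonal, so √2·a = 4r, so r = 0.3536 × a = 2.29 Å.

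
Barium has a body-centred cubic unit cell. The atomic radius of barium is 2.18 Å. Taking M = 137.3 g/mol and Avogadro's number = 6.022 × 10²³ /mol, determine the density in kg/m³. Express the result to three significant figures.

In a BCC lattice, atoms touch along the body diagonal, so √3·a = 4r, giving a = 5.034 Å = 5.034 × 10^-8 cm.
With Z = 2, ρ = Z·M/(N_A·a³) = 2 × 137.3 / (6.022 × 10²³ × 1.276 × 10^-22) = 3.573 g/cm³ = 3570 kg/m³.

3570 kg/m³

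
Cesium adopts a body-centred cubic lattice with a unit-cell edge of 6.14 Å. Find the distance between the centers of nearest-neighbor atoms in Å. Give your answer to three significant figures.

5.32 Å

In a BCC structure, atoms touch along the body diagonal, so √3·a = 4r; the nearest-neighbor distance equals 2r = 0.8660·a.
d = 0.8660 × 6.14 = 5.32 Å.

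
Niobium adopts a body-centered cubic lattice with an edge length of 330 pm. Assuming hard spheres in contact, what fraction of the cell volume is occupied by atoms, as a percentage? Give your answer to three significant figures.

68.0%

In a BCC lattice atoms touch along the body diagonal, so √3·a = 4r, so r = 0.4330a = 142.9 pm.
Packing fraction = Z·(4/3)πr³ / a³ = 2 × (4/3)π × (142.9)³ / (330)³ = 0.6802 = 68.0%.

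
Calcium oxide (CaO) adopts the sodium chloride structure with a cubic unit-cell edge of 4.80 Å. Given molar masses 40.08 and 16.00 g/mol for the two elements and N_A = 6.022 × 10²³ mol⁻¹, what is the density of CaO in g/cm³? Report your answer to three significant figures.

The sodium chloride structure contains Z = 4 formula units per cell; M(CaO) = 40.08 + 16.00 = 56.08 g/mol.
a³ = (4.800 × 10^-8 cm)³ = 1.106 × 10^-22 cm³.
ρ = 4 × 56.08 / (6.022 × 10²³ × 1.106 × 10^-22) = 3.368 g/cm³.

3.37 g/cm³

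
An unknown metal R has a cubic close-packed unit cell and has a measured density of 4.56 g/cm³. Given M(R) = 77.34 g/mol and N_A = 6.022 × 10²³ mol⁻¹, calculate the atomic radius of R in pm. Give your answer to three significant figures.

For an FCC cell (Z = 4), a³ = Z·M/(N_A·ρ) = 4 × 77.34 / (6.022 × 10²³ × 4.560) = 1.127 × 10^-22 cm³, so a = 4.830 × 10^-8 cm = 483.0 pm.
Atoms touch along the face diagonal, so √2·a = 4r, so r = 0.3536 × a = 171 pm.

171 pm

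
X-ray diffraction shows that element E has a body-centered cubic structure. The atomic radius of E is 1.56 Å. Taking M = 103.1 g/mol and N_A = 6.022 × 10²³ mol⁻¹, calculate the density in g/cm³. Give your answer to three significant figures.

In a BCC lattice, atoms touch along the body diagonal, so √3·a = 4r, giving a = 3.603 Å = 3.603 × 10^-8 cm.
With Z = 2, ρ = Z·M/(N_A·a³) = 2 × 103.1 / (6.022 × 10²³ × 4.676 × 10^-23) = 7.323 g/cm³.

7.32 g/cm³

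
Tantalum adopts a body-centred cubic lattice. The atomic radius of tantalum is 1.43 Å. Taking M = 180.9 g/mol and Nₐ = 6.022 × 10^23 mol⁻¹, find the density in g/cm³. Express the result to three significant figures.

16.7 g/cm³

In a BCC lattice, atoms touch along the body diagonal, so √3·a = 4r, giving a = 3.302 Å = 3.302 × 10^-8 cm.
With Z = 2, ρ = Z·M/(N_A·a³) = 2 × 180.9 / (6.022 × 10²³ × 3.602 × 10^-23) = 16.68 g/cm³.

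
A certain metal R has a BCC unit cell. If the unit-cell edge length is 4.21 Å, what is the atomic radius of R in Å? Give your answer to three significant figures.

In a BCC lattice, atoms touch along the body diagonal, so √3·a = 4r.
r = √3·a/4 = 1.7321 × 4.21 / 4 = 1.82 Å.

1.82 Å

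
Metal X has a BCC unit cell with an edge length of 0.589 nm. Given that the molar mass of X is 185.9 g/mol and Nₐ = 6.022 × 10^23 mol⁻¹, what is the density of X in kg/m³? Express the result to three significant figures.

A BCC unit cell contains Z = 2 atoms.
Cell volume: a³ = (0.589 nm)³ = (5.890 × 10^-8 cm)³ = 2.043 × 10^-22 cm³.
ρ = Z·M/(N_A·a³) = 2 × 185.9 / (6.022 × 10²³ × 2.043 × 10^-22) = 3.022 g/cm³ = 3020 kg/m³.

3020 kg/m³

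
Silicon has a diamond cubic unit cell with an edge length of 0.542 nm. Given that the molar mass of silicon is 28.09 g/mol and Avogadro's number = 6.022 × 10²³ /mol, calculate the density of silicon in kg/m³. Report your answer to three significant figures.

A diamond cubic unit cell contains Z = 8 atoms.
Cell volume: a³ = (0.542 nm)³ = (5.420 × 10^-8 cm)³ = 1.592 × 10^-22 cm³.
ρ = Z·M/(N_A·a³) = 8 × 28.09 / (6.022 × 10²³ × 1.592 × 10^-22) = 2.344 g/cm³ = 2340 kg/m³.

2340 kg/m³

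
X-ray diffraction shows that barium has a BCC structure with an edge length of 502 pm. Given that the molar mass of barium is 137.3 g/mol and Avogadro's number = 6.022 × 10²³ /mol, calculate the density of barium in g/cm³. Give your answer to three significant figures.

A BCC unit cell contains Z = 2 atoms.
Cell volume: a³ = (502 pm)³ = (5.020 × 10^-8 cm)³ = 1.265 × 10^-22 cm³.
ρ = Z·M/(N_A·a³) = 2 × 137.3 / (6.022 × 10²³ × 1.265 × 10^-22) = 3.605 g/cm³.

3.60 g/cm³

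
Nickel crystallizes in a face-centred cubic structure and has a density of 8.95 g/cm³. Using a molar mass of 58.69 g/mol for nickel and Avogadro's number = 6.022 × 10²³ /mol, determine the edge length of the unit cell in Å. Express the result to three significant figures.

With Z = 4 atoms per FCC cell, a³ = Z·M/(N_A·ρ) = 4 × 58.69 / (6.022 × 10²³ × 8.950 g/cm³) = 4.356 × 10^-23 cm³.
a = (4.356 × 10^-23)^(1/3) = 3.518 × 10^-8 cm = 3.52 Å.

3.52 Å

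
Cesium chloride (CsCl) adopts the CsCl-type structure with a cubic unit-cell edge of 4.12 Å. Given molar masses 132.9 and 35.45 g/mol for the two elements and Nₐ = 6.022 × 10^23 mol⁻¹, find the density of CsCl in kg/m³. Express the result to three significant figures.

The CsCl-type structure contains Z = 1 formula unit per cell; M(CsCl) = 132.9 + 35.45 = 168.35 g/mol.
a³ = (4.120 × 10^-8 cm)³ = 6.993 × 10^-23 cm³.
ρ = 1 × 168.35 / (6.022 × 10²³ × 6.993 × 10^-23) = 3.997 g/cm³ = 4000 kg/m³.

4000 kg/m³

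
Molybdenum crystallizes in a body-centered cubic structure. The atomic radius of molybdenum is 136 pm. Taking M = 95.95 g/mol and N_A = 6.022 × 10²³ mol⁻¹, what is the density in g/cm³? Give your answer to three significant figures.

In a BCC lattice, atoms touch along the body diagonal, so √3·a = 4r, giving a = 314.1 pm = 3.141 × 10^-8 cm.
With Z = 2, ρ = Z·M/(N_A·a³) = 2 × 95.95 / (6.022 × 10²³ × 3.098 × 10^-23) = 10.29 g/cm³.

10.3 g/cm³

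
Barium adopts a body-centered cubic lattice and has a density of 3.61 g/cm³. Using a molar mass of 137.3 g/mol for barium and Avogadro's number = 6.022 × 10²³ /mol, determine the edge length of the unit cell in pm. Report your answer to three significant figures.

502 pm

With Z = 2 atoms per BCC cell, a³ = Z·M/(N_A·ρ) = 2 × 137.3 / (6.022 × 10²³ × 3.610 g/cm³) = 1.263 × 10^-22 cm³.
a = (1.263 × 10^-22)^(1/3) = 5.017 × 10^-8 cm = 502 pm.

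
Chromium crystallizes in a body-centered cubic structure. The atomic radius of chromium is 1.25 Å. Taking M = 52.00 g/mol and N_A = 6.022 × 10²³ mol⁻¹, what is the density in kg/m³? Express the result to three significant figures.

7180 kg/m³

In a BCC lattice, atoms touch along the body diagonal, so √3·a = 4r, giving a = 2.887 Å = 2.887 × 10^-8 cm.
With Z = 2, ρ = Z·M/(N_A·a³) = 2 × 52.00 / (6.022 × 10²³ × 2.406 × 10^-23) = 7.179 g/cm³ = 7180 kg/m³.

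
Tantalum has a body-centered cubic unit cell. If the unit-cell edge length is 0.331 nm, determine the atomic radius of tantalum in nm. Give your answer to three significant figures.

0.143 nm

In a BCC lattice, atoms touch along the body diagonal, so √3·a = 4r.
r = √3·a/4 = 1.7321 × 0.331 / 4 = 0.143 nm.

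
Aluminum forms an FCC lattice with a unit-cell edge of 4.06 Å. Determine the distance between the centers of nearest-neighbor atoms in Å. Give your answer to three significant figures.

In an FCC structure, atoms touch along the face diagonal, so √2·a = 4r; the nearest-neighbor distance equals 2r = 0.7071·a.
d = 0.7071 × 4.06 = 2.87 Å.

2.87 Å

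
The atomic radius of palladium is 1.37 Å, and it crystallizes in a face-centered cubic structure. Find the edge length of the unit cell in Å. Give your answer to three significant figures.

3.87 Å

In an FCC lattice, atoms touch along the face diagonal, so √2·a = 4r.
a = 4r/√2 = 4 × 1.37 / 1.4142 = 3.87 Å.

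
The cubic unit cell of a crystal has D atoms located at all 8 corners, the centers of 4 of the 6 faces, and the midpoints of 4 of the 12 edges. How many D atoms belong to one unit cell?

Corner atoms are shared by 8 cells (1/8 each), face atoms by 2 (1/2 each), edge atoms by 4 (1/4 each).
Net atoms = 8 × 1/8 + 4 × 1/2 + 4 × 1/4 = 1 + 2 + 1 = 4.

4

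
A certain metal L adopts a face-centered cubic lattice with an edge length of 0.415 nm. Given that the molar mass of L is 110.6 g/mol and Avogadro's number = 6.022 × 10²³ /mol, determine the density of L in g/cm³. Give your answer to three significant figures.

An FCC unit cell contains Z = 4 atoms.
Cell volume: a³ = (0.415 nm)³ = (4.150 × 10^-8 cm)³ = 7.147 × 10^-23 cm³.
ρ = Z·M/(N_A·a³) = 4 × 110.6 / (6.022 × 10²³ × 7.147 × 10^-23) = 10.28 g/cm³.

10.3 g/cm³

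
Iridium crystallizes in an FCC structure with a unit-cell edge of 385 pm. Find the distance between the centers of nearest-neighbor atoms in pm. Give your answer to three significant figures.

In an FCC structure, atoms touch along the face diagonal, so √2·a = 4r; the nearest-neighbor distance equals 2r = 0.7071·a.
d = 0.7071 × 385 = 272 pm.

272 pm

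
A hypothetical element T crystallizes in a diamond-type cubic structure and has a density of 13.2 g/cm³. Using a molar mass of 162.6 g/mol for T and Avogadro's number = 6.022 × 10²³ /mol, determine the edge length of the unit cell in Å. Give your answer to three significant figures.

5.47 Å

With Z = 8 atoms per diamond cubic cell, a³ = Z·M/(N_A·ρ) = 8 × 162.6 / (6.022 × 10²³ × 13.20 g/cm³) = 1.636 × 10^-22 cm³.
a = (1.636 × 10^-22)^(1/3) = 5.470 × 10^-8 cm = 5.47 Å.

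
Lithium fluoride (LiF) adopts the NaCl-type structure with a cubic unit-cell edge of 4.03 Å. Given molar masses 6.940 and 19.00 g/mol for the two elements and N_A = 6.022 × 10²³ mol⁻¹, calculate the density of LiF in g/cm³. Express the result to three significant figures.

The NaCl-type structure contains Z = 4 formula units per cell; M(LiF) = 6.940 + 19.00 = 25.94 g/mol.
a³ = (4.030 × 10^-8 cm)³ = 6.545 × 10^-23 cm³.
ρ = 4 × 25.94 / (6.022 × 10²³ × 6.545 × 10^-23) = 2.633 g/cm³.

2.63 g/cm³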